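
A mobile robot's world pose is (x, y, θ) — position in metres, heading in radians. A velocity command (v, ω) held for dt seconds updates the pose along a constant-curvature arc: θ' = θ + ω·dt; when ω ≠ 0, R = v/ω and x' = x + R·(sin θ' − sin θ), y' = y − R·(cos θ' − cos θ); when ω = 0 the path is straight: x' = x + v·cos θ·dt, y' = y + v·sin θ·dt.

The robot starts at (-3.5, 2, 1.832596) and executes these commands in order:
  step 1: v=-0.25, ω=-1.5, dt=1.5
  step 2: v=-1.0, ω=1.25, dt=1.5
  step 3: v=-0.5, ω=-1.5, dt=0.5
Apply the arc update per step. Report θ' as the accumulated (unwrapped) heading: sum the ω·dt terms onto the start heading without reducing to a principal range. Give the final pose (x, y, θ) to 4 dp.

(-4.9623, 0.9479, 0.7076)

step 1: θ'=-0.4174 (R=0.1667) → pose (-3.7286, 1.8045, -0.4174)
step 2: θ'=1.4576 (R=-0.8000) → pose (-4.8477, 1.1636, 1.4576)
step 3: θ'=0.7076 (R=0.3333) → pose (-4.9623, 0.9479, 0.7076)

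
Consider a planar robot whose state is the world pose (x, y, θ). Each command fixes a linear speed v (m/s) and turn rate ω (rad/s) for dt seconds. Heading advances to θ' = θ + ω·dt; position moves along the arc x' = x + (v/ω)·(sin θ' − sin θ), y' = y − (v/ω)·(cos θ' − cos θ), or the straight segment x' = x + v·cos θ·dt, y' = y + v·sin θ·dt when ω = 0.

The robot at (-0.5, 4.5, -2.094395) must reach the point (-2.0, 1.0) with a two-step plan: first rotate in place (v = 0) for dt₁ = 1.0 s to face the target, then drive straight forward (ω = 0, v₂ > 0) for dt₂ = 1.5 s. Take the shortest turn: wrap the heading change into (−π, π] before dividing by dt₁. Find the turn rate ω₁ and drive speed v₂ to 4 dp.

heading to target = atan2(1−4.5, -2−-0.5) = -1.9757
Δθ = wrap(-1.9757 − -2.0944) = 0.1187; ω₁ = Δθ/dt₁ = 0.1187
distance = √((-2−-0.5)² + (1−4.5)²) = 3.8079; v₂ = distance/dt₂ = 2.5386

ω₁ = 0.1187, v₂ = 2.5386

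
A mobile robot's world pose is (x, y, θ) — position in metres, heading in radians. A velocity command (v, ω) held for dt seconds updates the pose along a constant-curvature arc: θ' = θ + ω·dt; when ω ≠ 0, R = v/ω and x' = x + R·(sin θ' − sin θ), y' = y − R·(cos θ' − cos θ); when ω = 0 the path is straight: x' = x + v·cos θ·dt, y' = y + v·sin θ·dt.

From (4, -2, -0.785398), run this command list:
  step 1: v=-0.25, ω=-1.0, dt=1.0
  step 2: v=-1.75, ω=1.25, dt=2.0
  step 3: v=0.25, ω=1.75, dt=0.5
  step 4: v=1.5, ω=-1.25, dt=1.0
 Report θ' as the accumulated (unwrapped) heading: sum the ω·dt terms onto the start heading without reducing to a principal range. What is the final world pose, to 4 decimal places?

(2.4965, 0.8503, 0.3396)

step 1: θ'=-1.7854 (R=0.2500) → pose (3.9325, -1.7700, -1.7854)
step 2: θ'=0.7146 (R=-1.4000) → pose (1.6472, -0.4143, 0.7146)
step 3: θ'=1.5896 (R=0.1429) → pose (1.6964, -0.3038, 1.5896)
step 4: θ'=0.3396 (R=-1.2000) → pose (2.4965, 0.8503, 0.3396)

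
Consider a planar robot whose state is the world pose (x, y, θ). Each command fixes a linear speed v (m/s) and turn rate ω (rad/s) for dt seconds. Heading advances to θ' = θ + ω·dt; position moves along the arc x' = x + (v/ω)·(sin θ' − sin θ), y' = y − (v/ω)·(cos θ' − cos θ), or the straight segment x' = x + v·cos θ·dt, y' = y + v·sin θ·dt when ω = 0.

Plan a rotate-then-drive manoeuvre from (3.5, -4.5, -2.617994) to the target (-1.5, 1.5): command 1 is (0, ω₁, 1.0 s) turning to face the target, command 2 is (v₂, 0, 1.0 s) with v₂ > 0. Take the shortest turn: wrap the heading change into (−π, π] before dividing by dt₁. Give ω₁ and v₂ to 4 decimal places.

heading to target = atan2(1.5−-4.5, -1.5−3.5) = 2.2655
Δθ = wrap(2.2655 − -2.6180) = -1.3997; ω₁ = Δθ/dt₁ = -1.3997
distance = √((-1.5−3.5)² + (1.5−-4.5)²) = 7.8102; v₂ = distance/dt₂ = 7.8102

ω₁ = -1.3997, v₂ = 7.8102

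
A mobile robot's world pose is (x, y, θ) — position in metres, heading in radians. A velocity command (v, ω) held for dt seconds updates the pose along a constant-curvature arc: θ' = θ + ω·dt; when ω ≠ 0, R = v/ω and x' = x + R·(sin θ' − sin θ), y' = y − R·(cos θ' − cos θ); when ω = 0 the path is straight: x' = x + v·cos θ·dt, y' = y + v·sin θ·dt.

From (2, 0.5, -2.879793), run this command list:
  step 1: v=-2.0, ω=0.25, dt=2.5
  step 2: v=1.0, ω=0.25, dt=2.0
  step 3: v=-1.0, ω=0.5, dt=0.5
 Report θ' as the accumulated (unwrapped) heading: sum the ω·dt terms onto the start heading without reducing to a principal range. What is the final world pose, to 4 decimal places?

(5.3270, 1.8743, -1.5048)

step 1: θ'=-2.2548 (R=-8.0000) → pose (6.1299, 3.1722, -2.2548)
step 2: θ'=-1.7548 (R=4.0000) → pose (5.2976, 1.3765, -1.7548)
step 3: θ'=-1.5048 (R=-2.0000) → pose (5.3270, 1.8743, -1.5048)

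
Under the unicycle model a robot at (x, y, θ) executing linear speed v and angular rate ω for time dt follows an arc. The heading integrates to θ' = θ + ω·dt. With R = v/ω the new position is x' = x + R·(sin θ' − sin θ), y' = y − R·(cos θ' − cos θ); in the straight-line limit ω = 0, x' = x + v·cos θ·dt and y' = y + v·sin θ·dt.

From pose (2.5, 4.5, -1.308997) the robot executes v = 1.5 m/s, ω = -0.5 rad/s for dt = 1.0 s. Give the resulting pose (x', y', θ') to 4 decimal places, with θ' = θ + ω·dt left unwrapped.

θ' = -1.3090 + -0.5·1.0 = -1.8090
R = v/ω = 1.5/-0.5 = -3.0000
x' = 2.5 + -3.0000·(sin -1.8090 − sin -1.3090) = 2.5175
y' = 4.5 − -3.0000·(cos -1.8090 − cos -1.3090) = 3.0157

(2.5175, 3.0157, -1.8090)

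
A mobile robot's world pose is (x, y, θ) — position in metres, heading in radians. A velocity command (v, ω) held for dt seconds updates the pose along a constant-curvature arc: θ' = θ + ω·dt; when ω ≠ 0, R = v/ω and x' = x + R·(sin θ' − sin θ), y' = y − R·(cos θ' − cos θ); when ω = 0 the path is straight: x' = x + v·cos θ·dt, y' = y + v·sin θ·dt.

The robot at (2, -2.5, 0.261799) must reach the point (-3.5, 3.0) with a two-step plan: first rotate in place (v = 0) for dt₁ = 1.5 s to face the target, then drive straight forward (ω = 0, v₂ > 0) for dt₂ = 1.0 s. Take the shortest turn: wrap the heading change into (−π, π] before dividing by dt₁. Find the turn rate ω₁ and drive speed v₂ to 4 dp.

ω₁ = 1.3963, v₂ = 7.7782

heading to target = atan2(3−-2.5, -3.5−2) = 2.3562
Δθ = wrap(2.3562 − 0.2618) = 2.0944; ω₁ = Δθ/dt₁ = 1.3963
distance = √((-3.5−2)² + (3−-2.5)²) = 7.7782; v₂ = distance/dt₂ = 7.7782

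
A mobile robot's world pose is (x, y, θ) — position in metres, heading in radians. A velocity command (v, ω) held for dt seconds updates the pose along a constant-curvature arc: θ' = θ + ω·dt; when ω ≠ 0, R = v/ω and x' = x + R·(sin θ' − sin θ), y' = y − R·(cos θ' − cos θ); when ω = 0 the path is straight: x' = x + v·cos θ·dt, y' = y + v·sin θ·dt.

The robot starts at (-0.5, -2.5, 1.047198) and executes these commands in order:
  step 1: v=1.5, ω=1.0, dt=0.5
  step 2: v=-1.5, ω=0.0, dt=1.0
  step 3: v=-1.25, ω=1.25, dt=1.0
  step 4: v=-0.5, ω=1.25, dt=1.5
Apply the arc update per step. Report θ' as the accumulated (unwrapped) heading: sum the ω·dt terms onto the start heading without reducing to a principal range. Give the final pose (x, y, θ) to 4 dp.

(0.8620, -3.8894, 4.6722)

step 1: θ'=1.5472 (R=1.5000) → pose (-0.2995, -1.7854, 1.5472)
step 2: θ'=1.5472 (straight) → pose (-0.3349, -3.2850, 1.5472)
step 3: θ'=2.7972 (R=-1.0000) → pose (0.3272, -4.2499, 2.7972)
step 4: θ'=4.6722 (R=-0.4000) → pose (0.8620, -3.8894, 4.6722)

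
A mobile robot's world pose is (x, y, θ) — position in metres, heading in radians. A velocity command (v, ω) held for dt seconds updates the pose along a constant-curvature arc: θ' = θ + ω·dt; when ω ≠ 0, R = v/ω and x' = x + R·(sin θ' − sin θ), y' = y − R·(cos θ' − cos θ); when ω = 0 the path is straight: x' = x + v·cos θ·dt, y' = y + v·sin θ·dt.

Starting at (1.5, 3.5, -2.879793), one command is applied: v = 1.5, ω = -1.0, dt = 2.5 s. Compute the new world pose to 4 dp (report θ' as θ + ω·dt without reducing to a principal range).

θ' = -2.8798 + -1.0·2.5 = -5.3798
R = v/ω = 1.5/-1.0 = -1.5000
x' = 1.5 + -1.5000·(sin -5.3798 − sin -2.8798) = -0.0664
y' = 3.5 − -1.5000·(cos -5.3798 − cos -2.8798) = 5.8773

(-0.0664, 5.8773, -5.3798)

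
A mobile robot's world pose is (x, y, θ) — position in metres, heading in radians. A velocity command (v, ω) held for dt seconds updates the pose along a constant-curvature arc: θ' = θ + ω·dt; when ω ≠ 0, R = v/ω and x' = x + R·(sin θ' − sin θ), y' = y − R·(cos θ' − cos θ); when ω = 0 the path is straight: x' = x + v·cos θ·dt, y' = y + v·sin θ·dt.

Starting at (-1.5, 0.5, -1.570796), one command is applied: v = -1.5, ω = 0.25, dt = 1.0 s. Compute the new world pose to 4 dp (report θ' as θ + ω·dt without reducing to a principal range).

θ' = -1.5708 + 0.25·1.0 = -1.3208
R = v/ω = -1.5/0.25 = -6.0000
x' = -1.5 + -6.0000·(sin -1.3208 − sin -1.5708) = -1.6865
y' = 0.5 − -6.0000·(cos -1.3208 − cos -1.5708) = 1.9844

(-1.6865, 1.9844, -1.3208)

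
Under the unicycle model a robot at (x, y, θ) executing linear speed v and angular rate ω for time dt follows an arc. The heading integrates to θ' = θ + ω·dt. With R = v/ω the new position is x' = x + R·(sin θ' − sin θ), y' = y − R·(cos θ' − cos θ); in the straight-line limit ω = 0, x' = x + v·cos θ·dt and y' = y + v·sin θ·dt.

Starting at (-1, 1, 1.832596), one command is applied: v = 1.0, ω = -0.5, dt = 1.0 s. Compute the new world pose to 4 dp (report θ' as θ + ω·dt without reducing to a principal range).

θ' = 1.8326 + -0.5·1.0 = 1.3326
R = v/ω = 1.0/-0.5 = -2.0000
x' = -1 + -2.0000·(sin 1.3326 − sin 1.8326) = -1.0117
y' = 1 − -2.0000·(cos 1.3326 − cos 1.8326) = 1.9895

(-1.0117, 1.9895, 1.3326)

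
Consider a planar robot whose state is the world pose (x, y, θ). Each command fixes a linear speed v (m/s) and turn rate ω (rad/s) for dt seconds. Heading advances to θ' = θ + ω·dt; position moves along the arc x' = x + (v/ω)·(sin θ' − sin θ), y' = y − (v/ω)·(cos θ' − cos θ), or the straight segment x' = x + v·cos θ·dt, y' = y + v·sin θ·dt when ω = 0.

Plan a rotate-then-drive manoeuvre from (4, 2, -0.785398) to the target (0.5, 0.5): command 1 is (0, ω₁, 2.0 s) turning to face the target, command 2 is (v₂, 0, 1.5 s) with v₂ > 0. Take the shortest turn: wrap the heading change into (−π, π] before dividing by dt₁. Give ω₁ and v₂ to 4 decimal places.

heading to target = atan2(0.5−2, 0.5−4) = -2.7367
Δθ = wrap(-2.7367 − -0.7854) = -1.9513; ω₁ = Δθ/dt₁ = -0.9757
distance = √((0.5−4)² + (0.5−2)²) = 3.8079; v₂ = distance/dt₂ = 2.5386

ω₁ = -0.9757, v₂ = 2.5386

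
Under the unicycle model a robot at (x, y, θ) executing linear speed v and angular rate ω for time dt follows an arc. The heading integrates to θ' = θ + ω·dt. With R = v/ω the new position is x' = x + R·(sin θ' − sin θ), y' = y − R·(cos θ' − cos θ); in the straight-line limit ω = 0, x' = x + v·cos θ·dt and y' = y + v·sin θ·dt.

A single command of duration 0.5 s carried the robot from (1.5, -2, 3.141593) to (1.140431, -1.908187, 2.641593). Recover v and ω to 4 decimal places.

Δθ = 2.641593 − 3.141593 = -0.500000
ω = Δθ/dt = -0.500000/0.5 = -1.0000
R = Δx/(sin θ' − sin θ) = -0.7500
v = R·ω = -0.7500·-1.0000 = 0.7500

v = 0.7500, ω = -1.0000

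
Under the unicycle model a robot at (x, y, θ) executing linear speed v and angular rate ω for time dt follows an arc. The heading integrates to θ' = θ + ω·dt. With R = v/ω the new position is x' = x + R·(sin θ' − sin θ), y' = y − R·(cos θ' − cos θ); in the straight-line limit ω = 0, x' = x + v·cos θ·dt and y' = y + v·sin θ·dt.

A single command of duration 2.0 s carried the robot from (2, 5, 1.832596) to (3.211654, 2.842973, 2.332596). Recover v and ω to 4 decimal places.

Δθ = 2.332596 − 1.832596 = 0.500000
ω = Δθ/dt = 0.500000/2.0 = 0.2500
R = −Δy/(cos θ' − cos θ) = -5.0000
v = R·ω = -5.0000·0.2500 = -1.2500

v = -1.2500, ω = 0.2500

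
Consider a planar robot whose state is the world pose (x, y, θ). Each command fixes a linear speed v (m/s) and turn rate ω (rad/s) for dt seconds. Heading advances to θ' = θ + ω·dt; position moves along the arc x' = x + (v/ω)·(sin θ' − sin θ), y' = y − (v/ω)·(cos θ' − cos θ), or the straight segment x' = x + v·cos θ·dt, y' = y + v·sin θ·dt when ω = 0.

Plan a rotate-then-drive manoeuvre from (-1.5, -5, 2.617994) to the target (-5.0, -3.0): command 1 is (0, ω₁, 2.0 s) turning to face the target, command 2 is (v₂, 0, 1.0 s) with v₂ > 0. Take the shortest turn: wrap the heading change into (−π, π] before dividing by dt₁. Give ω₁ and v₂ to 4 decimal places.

heading to target = atan2(-3−-5, -5−-1.5) = 2.6224
Δθ = wrap(2.6224 − 2.6180) = 0.0045; ω₁ = Δθ/dt₁ = 0.0022
distance = √((-5−-1.5)² + (-3−-5)²) = 4.0311; v₂ = distance/dt₂ = 4.0311

ω₁ = 0.0022, v₂ = 4.0311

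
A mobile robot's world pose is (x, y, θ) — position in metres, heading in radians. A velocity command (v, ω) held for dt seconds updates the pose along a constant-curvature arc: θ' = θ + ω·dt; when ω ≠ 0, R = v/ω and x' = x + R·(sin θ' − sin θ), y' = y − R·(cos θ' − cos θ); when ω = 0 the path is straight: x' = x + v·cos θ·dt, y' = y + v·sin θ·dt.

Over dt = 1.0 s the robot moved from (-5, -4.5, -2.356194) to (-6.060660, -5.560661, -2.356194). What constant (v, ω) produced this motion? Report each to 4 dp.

v = 1.5000, ω = 0.0000

Δθ = -2.356194 − -2.356194 = 0.000000
ω = Δθ/dt = 0.000000/1.0 = 0.0000
ω = 0 → v = (Δx·cos θ + Δy·sin θ)/dt = 1.5000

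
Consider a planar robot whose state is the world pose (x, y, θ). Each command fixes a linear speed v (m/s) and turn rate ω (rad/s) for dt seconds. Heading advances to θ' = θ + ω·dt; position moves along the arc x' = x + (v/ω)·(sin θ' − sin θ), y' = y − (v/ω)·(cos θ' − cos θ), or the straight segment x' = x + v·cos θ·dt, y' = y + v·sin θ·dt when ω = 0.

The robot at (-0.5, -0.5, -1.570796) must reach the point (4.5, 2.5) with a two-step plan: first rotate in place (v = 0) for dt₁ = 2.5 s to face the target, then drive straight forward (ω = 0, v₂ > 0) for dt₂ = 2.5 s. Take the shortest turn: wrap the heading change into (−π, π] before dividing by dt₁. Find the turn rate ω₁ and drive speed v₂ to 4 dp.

heading to target = atan2(2.5−-0.5, 4.5−-0.5) = 0.5404
Δθ = wrap(0.5404 − -1.5708) = 2.1112; ω₁ = Δθ/dt₁ = 0.8445
distance = √((4.5−-0.5)² + (2.5−-0.5)²) = 5.8310; v₂ = distance/dt₂ = 2.3324

ω₁ = 0.8445, v₂ = 2.3324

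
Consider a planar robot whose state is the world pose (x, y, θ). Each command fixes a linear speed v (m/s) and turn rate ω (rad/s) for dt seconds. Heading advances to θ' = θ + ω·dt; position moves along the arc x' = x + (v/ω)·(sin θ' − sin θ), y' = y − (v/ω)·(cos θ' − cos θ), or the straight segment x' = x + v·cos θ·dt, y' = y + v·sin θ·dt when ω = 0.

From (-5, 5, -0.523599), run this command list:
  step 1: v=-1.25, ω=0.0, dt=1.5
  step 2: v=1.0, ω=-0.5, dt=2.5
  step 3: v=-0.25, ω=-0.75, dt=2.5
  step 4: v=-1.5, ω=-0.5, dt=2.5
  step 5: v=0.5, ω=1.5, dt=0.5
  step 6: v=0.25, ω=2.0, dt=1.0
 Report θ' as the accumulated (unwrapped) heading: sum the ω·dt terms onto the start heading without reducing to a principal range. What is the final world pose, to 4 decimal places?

(-3.9412, 1.0902, -2.1486)

step 1: θ'=-0.5236 (straight) → pose (-6.6238, 5.9375, -0.5236)
step 2: θ'=-1.7736 (R=-2.0000) → pose (-5.6648, 3.8026, -1.7736)
step 3: θ'=-3.6486 (R=0.3333) → pose (-5.1764, 4.0269, -3.6486)
step 4: θ'=-4.8986 (R=3.0000) → pose (-3.6850, 0.8489, -4.8986)
step 5: θ'=-4.1486 (R=0.3333) → pose (-3.7308, 1.0887, -4.1486)
step 6: θ'=-2.1486 (R=0.1250) → pose (-3.9412, 1.0902, -2.1486)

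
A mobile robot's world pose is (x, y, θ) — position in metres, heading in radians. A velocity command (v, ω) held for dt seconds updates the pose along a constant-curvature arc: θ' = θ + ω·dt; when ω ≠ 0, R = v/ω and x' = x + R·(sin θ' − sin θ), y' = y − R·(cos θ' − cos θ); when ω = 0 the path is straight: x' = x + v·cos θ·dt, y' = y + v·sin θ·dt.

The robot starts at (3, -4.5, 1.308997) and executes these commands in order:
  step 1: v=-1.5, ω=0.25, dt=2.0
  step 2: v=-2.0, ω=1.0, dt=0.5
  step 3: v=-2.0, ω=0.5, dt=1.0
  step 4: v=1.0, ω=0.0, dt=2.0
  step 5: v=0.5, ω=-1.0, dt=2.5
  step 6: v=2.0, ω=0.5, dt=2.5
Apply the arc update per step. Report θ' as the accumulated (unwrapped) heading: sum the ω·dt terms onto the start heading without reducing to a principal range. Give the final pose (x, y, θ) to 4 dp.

step 1: θ'=1.8090 (R=-6.0000) → pose (2.9650, -7.4686, 1.8090)
step 2: θ'=2.3090 (R=-2.0000) → pose (3.4291, -8.3426, 2.3090)
step 3: θ'=2.8090 (R=-4.0000) → pose (5.0819, -9.4316, 2.8090)
step 4: θ'=2.8090 (straight) → pose (3.1915, -8.7786, 2.8090)
step 5: θ'=0.3090 (R=-0.5000) → pose (3.2027, -7.8297, 0.3090)
step 6: θ'=1.5590 (R=4.0000) → pose (5.9860, -4.0663, 1.5590)

(5.9860, -4.0663, 1.5590)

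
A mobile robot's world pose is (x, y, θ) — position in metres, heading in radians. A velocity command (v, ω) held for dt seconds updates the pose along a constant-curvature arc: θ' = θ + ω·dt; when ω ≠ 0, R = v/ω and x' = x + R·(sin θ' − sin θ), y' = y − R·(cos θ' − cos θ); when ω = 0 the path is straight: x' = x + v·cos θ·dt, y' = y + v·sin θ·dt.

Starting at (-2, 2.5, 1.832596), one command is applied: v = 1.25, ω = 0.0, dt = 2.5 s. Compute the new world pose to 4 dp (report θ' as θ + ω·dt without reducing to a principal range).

θ' = 1.8326 + 0.0·2.5 = 1.8326
ω = 0 → straight: x' = -2 + 1.25·cos(1.8326)·2.5 = -2.8088
y' = 2.5 + 1.25·sin(1.8326)·2.5 = 5.5185

(-2.8088, 5.5185, 1.8326)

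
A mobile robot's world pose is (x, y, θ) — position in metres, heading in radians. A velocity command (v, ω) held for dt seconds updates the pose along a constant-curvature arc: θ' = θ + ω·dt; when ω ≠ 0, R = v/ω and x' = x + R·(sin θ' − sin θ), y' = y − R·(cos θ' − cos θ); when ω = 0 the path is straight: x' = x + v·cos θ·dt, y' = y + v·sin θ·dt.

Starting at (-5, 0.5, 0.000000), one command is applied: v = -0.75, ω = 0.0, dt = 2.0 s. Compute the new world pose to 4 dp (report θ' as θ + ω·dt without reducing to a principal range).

(-6.5000, 0.5000, 0.0000)

θ' = 0.0000 + 0.0·2.0 = 0.0000
ω = 0 → straight: x' = -5 + -0.75·cos(0.0000)·2.0 = -6.5000
y' = 0.5 + -0.75·sin(0.0000)·2.0 = 0.5000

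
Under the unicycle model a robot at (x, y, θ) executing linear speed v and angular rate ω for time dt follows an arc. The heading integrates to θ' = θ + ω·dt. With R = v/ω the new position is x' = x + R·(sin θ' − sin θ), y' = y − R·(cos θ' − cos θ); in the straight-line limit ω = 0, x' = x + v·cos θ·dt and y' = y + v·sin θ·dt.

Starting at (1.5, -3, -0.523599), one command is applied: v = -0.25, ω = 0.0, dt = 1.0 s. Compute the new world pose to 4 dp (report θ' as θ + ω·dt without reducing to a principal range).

(1.2835, -2.8750, -0.5236)

θ' = -0.5236 + 0.0·1.0 = -0.5236
ω = 0 → straight: x' = 1.5 + -0.25·cos(-0.5236)·1.0 = 1.2835
y' = -3 + -0.25·sin(-0.5236)·1.0 = -2.8750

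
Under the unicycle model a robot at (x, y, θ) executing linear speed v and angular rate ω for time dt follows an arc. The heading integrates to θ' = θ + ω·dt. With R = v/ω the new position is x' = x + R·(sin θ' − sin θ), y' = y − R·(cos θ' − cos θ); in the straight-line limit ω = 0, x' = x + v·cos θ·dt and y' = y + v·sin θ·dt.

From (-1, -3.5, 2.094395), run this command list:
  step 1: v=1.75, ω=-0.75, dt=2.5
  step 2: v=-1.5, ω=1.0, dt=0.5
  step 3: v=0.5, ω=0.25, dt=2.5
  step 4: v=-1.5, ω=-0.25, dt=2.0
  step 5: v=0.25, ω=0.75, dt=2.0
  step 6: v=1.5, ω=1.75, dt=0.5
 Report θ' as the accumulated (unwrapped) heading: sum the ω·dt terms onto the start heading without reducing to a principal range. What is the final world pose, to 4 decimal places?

(-1.5699, -1.2645, 3.2194)

step 1: θ'=0.2194 (R=-2.3333) → pose (0.5129, -0.0559, 0.2194)
step 2: θ'=0.7194 (R=-1.5000) → pose (-0.1490, -0.3917, 0.7194)
step 3: θ'=1.3444 (R=2.0000) → pose (0.4821, 0.6638, 1.3444)
step 4: θ'=0.8444 (R=6.0000) → pose (-0.8794, -1.9745, 0.8444)
step 5: θ'=2.3444 (R=0.3333) → pose (-0.8901, -1.5202, 2.3444)
step 6: θ'=3.2194 (R=0.8571) → pose (-1.5699, -1.2645, 3.2194)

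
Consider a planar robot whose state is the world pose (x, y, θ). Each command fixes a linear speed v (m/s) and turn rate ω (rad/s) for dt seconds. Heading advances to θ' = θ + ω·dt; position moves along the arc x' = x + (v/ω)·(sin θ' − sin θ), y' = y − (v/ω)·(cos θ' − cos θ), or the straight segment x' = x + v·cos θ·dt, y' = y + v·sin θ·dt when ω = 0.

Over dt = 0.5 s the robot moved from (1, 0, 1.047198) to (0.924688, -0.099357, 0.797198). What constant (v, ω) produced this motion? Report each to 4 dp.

v = -0.2500, ω = -0.5000

Δθ = 0.797198 − 1.047198 = -0.250000
ω = Δθ/dt = -0.250000/0.5 = -0.5000
R = −Δy/(cos θ' − cos θ) = 0.5000
v = R·ω = 0.5000·-0.5000 = -0.2500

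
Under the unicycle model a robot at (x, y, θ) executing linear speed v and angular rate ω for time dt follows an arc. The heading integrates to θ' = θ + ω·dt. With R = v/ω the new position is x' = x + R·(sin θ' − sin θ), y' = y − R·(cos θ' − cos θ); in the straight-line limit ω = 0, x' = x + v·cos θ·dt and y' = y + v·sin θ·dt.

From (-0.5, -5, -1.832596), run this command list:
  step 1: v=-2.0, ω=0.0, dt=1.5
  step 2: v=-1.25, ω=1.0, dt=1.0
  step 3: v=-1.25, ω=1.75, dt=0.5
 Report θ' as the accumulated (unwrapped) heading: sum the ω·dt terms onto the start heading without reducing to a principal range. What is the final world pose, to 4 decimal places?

step 1: θ'=-1.8326 (straight) → pose (0.2765, -2.1022, -1.8326)
step 2: θ'=-0.8326 (R=-1.2500) → pose (-0.0063, -0.9375, -0.8326)
step 3: θ'=0.0424 (R=-0.7143) → pose (-0.5650, -0.7045, 0.0424)

(-0.5650, -0.7045, 0.0424)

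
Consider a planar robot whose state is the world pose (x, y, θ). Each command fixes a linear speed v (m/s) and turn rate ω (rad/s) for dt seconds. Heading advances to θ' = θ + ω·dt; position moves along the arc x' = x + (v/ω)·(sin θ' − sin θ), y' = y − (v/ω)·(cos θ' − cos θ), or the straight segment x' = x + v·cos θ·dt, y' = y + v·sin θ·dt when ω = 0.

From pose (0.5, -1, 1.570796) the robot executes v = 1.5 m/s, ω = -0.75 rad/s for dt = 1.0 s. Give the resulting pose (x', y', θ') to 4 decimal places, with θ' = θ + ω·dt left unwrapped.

(1.0366, 0.3633, 0.8208)

θ' = 1.5708 + -0.75·1.0 = 0.8208
R = v/ω = 1.5/-0.75 = -2.0000
x' = 0.5 + -2.0000·(sin 0.8208 − sin 1.5708) = 1.0366
y' = -1 − -2.0000·(cos 0.8208 − cos 1.5708) = 0.3633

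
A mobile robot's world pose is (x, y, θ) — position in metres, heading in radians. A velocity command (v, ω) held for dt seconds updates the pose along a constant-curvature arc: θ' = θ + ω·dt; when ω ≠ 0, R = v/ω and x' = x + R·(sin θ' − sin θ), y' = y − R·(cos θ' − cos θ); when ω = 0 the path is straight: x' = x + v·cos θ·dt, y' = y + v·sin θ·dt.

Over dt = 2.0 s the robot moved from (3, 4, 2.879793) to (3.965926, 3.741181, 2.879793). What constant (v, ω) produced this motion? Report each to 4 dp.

Δθ = 2.879793 − 2.879793 = 0.000000
ω = Δθ/dt = 0.000000/2.0 = 0.0000
ω = 0 → v = (Δx·cos θ + Δy·sin θ)/dt = -0.5000

v = -0.5000, ω = 0.0000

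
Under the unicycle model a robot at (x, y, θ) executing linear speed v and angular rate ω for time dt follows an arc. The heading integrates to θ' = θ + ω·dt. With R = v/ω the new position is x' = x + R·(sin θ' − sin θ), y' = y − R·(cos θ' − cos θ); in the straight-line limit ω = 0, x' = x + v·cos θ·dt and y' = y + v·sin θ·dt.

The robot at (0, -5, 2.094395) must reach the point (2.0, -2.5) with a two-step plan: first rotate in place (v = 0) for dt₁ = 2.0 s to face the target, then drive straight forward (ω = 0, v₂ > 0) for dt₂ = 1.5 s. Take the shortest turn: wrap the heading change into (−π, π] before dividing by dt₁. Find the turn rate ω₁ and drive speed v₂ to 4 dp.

ω₁ = -0.5992, v₂ = 2.1344

heading to target = atan2(-2.5−-5, 2−0) = 0.8961
Δθ = wrap(0.8961 − 2.0944) = -1.1983; ω₁ = Δθ/dt₁ = -0.5992
distance = √((2−0)² + (-2.5−-5)²) = 3.2016; v₂ = distance/dt₂ = 2.1344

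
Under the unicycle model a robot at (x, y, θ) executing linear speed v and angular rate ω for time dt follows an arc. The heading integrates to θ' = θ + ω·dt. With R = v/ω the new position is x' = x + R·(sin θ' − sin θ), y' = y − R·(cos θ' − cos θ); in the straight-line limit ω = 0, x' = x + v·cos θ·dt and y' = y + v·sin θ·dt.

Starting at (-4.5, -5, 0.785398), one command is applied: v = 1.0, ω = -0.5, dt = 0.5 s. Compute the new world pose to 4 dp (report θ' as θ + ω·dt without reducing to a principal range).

θ' = 0.7854 + -0.5·0.5 = 0.5354
R = v/ω = 1.0/-0.5 = -2.0000
x' = -4.5 + -2.0000·(sin 0.5354 − sin 0.7854) = -4.1062
y' = -5 − -2.0000·(cos 0.5354 − cos 0.7854) = -4.6941

(-4.1062, -4.6941, 0.5354)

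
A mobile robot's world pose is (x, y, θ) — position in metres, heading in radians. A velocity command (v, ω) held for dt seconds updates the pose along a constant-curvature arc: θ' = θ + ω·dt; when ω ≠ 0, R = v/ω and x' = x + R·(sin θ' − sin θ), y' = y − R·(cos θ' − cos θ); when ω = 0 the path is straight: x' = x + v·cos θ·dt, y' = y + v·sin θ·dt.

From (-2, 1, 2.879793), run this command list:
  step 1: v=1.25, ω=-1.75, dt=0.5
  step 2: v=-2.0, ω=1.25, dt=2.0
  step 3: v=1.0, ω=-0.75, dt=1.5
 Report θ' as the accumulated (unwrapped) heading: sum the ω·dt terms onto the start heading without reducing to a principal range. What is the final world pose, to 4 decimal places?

(-0.4360, 0.7117, 3.3798)

step 1: θ'=2.0048 (R=-0.7143) → pose (-2.4632, 1.3896, 2.0048)
step 2: θ'=4.5048 (R=-1.6000) → pose (0.5541, 1.7326, 4.5048)
step 3: θ'=3.3798 (R=-1.3333) → pose (-0.4360, 0.7117, 3.3798)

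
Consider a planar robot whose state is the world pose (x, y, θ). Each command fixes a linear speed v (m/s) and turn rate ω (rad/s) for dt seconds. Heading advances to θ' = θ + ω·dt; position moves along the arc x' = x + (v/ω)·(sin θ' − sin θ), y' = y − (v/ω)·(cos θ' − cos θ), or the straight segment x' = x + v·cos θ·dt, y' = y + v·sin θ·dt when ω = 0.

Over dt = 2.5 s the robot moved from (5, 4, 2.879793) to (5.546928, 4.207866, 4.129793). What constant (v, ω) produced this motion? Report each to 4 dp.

Δθ = 4.129793 − 2.879793 = 1.250000
ω = Δθ/dt = 1.250000/2.5 = 0.5000
R = Δx/(sin θ' − sin θ) = -0.5000
v = R·ω = -0.5000·0.5000 = -0.2500

v = -0.2500, ω = 0.5000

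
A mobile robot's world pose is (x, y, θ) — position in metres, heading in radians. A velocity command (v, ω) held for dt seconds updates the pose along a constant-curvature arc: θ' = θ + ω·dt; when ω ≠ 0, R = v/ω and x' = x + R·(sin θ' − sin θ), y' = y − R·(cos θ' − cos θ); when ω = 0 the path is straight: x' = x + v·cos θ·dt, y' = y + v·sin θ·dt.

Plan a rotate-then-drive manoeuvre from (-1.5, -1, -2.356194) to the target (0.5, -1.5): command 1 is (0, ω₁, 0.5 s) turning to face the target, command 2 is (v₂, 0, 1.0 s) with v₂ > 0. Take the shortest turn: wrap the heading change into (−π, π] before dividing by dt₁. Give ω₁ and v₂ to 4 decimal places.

ω₁ = 4.2224, v₂ = 2.0616

heading to target = atan2(-1.5−-1, 0.5−-1.5) = -0.2450
Δθ = wrap(-0.2450 − -2.3562) = 2.1112; ω₁ = Δθ/dt₁ = 4.2224
distance = √((0.5−-1.5)² + (-1.5−-1)²) = 2.0616; v₂ = distance/dt₂ = 2.0616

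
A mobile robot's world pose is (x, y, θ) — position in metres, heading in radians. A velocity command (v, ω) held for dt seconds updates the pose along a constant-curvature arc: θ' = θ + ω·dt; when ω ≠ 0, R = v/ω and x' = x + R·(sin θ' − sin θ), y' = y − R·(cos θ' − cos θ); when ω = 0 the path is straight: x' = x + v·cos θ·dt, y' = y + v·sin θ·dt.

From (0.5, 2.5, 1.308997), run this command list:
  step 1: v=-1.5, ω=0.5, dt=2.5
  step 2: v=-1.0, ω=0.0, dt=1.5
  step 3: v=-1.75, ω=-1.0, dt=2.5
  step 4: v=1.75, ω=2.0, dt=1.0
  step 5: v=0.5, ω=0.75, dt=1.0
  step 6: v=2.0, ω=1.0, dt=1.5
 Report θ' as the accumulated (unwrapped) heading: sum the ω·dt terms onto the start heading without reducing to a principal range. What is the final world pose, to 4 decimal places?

(-0.0023, -4.3191, 4.3090)

step 1: θ'=2.5590 (R=-3.0000) → pose (1.7472, -0.7816, 2.5590)
step 2: θ'=2.5590 (straight) → pose (2.9998, -1.6069, 2.5590)
step 3: θ'=0.0590 (R=1.7500) → pose (2.1401, -4.8151, 0.0590)
step 4: θ'=2.0590 (R=0.8750) → pose (2.8613, -3.5312, 2.0590)
step 5: θ'=2.8090 (R=0.6667) → pose (2.4902, -3.2138, 2.8090)
step 6: θ'=4.3090 (R=2.0000) → pose (-0.0023, -4.3191, 4.3090)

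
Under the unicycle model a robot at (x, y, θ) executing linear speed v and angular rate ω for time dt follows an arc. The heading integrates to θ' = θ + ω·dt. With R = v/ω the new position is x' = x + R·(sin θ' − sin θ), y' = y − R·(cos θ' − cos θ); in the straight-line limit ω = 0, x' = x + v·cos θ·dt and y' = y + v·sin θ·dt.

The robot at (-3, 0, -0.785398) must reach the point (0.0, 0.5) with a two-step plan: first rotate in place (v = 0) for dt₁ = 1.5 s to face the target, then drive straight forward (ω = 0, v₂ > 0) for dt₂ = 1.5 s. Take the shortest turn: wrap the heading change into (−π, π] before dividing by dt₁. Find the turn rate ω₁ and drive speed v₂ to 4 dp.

heading to target = atan2(0.5−0, 0−-3) = 0.1651
Δθ = wrap(0.1651 − -0.7854) = 0.9505; ω₁ = Δθ/dt₁ = 0.6337
distance = √((0−-3)² + (0.5−0)²) = 3.0414; v₂ = distance/dt₂ = 2.0276

ω₁ = 0.6337, v₂ = 2.0276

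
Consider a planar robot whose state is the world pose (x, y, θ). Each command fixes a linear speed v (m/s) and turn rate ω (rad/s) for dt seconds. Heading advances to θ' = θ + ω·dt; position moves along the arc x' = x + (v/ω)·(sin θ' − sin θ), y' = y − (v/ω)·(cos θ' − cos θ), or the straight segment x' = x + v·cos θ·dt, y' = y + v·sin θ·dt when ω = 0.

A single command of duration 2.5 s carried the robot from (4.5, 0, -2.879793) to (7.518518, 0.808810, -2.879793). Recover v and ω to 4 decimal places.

v = -1.2500, ω = 0.0000

Δθ = -2.879793 − -2.879793 = 0.000000
ω = Δθ/dt = 0.000000/2.5 = 0.0000
ω = 0 → v = (Δx·cos θ + Δy·sin θ)/dt = -1.2500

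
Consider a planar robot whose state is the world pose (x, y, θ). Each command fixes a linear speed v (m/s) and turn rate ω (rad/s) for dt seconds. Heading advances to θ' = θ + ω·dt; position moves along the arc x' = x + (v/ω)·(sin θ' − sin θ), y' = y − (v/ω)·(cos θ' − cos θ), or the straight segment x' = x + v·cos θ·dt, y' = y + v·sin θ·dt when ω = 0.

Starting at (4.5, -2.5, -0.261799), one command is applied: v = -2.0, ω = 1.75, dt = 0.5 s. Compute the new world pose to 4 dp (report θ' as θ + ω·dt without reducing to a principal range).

(3.5465, -2.6693, 0.6132)

θ' = -0.2618 + 1.75·0.5 = 0.6132
R = v/ω = -2.0/1.75 = -1.1429
x' = 4.5 + -1.1429·(sin 0.6132 − sin -0.2618) = 3.5465
y' = -2.5 − -1.1429·(cos 0.6132 − cos -0.2618) = -2.6693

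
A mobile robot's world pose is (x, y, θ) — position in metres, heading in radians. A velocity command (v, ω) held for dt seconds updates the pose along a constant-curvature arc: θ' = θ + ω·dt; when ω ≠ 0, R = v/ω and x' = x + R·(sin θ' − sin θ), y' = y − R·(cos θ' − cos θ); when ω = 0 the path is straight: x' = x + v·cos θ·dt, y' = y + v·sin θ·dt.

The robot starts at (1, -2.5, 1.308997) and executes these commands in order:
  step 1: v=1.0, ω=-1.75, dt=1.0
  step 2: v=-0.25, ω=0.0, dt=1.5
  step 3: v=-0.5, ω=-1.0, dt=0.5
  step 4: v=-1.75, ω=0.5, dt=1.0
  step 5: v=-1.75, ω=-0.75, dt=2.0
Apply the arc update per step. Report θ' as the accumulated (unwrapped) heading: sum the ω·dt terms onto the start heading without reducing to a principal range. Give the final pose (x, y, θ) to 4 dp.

(-1.2477, 2.2446, -1.9410)

step 1: θ'=-0.4410 (R=-0.5714) → pose (1.7959, -2.1311, -0.4410)
step 2: θ'=-0.4410 (straight) → pose (1.4567, -1.9711, -0.4410)
step 3: θ'=-0.9410 (R=0.5000) → pose (1.2661, -1.8134, -0.9410)
step 4: θ'=-0.4410 (R=-3.5000) → pose (-0.0685, -0.7097, -0.4410)
step 5: θ'=-1.9410 (R=2.3333) → pose (-1.2477, 2.2446, -1.9410)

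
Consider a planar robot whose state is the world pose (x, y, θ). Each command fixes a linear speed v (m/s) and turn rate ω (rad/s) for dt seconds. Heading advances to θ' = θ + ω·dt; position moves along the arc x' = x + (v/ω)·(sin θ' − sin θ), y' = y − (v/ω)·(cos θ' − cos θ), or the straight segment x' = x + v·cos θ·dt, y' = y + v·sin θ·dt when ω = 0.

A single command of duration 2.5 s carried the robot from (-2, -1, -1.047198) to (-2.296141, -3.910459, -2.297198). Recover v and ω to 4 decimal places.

Δθ = -2.297198 − -1.047198 = -1.250000
ω = Δθ/dt = -1.250000/2.5 = -0.5000
R = −Δy/(cos θ' − cos θ) = -2.5000
v = R·ω = -2.5000·-0.5000 = 1.2500

v = 1.2500, ω = -0.5000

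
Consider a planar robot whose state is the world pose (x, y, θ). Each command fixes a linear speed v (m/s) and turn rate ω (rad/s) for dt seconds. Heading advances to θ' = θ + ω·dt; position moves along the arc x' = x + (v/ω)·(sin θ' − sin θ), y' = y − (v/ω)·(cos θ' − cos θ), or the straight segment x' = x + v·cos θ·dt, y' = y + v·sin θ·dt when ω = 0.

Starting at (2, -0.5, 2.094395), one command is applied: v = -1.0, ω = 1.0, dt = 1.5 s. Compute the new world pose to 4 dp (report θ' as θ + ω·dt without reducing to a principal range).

(3.3035, -0.8992, 3.5944)

θ' = 2.0944 + 1.0·1.5 = 3.5944
R = v/ω = -1.0/1.0 = -1.0000
x' = 2 + -1.0000·(sin 3.5944 − sin 2.0944) = 3.3035
y' = -0.5 − -1.0000·(cos 3.5944 − cos 2.0944) = -0.8992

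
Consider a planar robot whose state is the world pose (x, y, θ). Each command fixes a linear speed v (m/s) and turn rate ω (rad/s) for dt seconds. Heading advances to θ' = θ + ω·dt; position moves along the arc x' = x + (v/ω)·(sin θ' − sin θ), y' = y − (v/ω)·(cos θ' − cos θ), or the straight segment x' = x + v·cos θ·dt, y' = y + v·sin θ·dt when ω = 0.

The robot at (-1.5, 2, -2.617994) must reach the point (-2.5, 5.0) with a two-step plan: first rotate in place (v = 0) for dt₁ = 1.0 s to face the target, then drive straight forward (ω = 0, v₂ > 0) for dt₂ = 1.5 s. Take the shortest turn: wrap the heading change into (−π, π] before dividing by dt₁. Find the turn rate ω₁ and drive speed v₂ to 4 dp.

ω₁ = -1.7726, v₂ = 2.1082

heading to target = atan2(5−2, -2.5−-1.5) = 1.8925
Δθ = wrap(1.8925 − -2.6180) = -1.7726; ω₁ = Δθ/dt₁ = -1.7726
distance = √((-2.5−-1.5)² + (5−2)²) = 3.1623; v₂ = distance/dt₂ = 2.1082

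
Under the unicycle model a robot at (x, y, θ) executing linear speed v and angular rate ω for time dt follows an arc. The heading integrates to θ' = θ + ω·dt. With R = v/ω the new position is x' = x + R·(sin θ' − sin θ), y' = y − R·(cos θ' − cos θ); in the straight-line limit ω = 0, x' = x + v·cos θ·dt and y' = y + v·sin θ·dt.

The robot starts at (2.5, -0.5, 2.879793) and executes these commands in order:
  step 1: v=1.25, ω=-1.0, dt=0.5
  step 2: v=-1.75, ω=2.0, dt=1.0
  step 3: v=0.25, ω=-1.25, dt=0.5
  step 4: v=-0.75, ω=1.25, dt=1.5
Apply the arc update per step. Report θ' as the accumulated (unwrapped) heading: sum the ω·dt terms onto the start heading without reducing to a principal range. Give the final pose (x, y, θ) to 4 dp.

step 1: θ'=2.3798 (R=-1.2500) → pose (1.9607, -0.1971, 2.3798)
step 2: θ'=4.3798 (R=-0.8750) → pose (3.3917, 0.1504, 4.3798)
step 3: θ'=3.7548 (R=-0.2000) → pose (3.3178, 0.0521, 3.7548)
step 4: θ'=5.6298 (R=-0.6000) → pose (3.3372, 1.0192, 5.6298)

(3.3372, 1.0192, 5.6298)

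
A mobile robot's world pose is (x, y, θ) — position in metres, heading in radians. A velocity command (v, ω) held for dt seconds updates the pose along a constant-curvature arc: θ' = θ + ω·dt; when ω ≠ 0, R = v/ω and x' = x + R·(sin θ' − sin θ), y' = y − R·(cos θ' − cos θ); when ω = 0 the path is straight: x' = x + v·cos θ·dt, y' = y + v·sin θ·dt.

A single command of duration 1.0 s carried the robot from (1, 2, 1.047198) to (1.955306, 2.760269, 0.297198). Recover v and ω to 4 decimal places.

Δθ = 0.297198 − 1.047198 = -0.750000
ω = Δθ/dt = -0.750000/1.0 = -0.7500
R = Δx/(sin θ' − sin θ) = -1.6667
v = R·ω = -1.6667·-0.7500 = 1.2500

v = 1.2500, ω = -0.7500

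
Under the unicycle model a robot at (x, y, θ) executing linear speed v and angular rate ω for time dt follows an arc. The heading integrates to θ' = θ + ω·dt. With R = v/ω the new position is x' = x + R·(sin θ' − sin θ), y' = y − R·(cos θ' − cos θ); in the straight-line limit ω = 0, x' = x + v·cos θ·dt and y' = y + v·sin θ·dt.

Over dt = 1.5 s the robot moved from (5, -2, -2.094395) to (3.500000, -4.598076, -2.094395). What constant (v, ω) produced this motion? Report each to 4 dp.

Δθ = -2.094395 − -2.094395 = 0.000000
ω = Δθ/dt = 0.000000/1.5 = 0.0000
ω = 0 → v = (Δx·cos θ + Δy·sin θ)/dt = 2.0000

v = 2.0000, ω = 0.0000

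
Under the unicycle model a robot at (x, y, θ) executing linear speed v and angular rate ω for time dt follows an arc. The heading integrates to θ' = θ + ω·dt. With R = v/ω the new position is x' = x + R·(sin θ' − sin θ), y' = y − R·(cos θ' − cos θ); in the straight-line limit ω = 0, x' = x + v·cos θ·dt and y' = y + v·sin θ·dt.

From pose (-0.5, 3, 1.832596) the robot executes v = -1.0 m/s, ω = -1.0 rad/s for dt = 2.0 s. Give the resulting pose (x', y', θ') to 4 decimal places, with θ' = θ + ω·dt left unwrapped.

(-1.6325, 1.7552, -0.1674)

θ' = 1.8326 + -1.0·2.0 = -0.1674
R = v/ω = -1.0/-1.0 = 1.0000
x' = -0.5 + 1.0000·(sin -0.1674 − sin 1.8326) = -1.6325
y' = 3 − 1.0000·(cos -0.1674 − cos 1.8326) = 1.7552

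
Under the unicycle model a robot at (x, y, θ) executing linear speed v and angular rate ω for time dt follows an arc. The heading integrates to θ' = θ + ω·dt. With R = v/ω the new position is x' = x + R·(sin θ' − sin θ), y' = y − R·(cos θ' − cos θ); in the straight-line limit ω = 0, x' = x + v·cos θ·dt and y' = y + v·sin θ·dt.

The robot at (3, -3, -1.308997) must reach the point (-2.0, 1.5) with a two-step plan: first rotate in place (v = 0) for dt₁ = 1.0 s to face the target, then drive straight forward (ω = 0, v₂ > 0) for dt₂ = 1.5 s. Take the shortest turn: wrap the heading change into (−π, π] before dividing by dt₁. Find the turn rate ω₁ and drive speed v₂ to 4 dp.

heading to target = atan2(1.5−-3, -2−3) = 2.4088
Δθ = wrap(2.4088 − -1.3090) = -2.5654; ω₁ = Δθ/dt₁ = -2.5654
distance = √((-2−3)² + (1.5−-3)²) = 6.7268; v₂ = distance/dt₂ = 4.4845

ω₁ = -2.5654, v₂ = 4.4845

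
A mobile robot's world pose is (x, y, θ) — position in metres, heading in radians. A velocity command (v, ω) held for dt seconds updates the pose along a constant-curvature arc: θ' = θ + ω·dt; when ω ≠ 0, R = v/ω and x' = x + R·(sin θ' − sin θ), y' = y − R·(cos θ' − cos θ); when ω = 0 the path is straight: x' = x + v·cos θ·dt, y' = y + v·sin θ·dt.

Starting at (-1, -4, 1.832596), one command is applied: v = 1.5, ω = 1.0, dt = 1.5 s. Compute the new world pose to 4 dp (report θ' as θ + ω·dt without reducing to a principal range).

θ' = 1.8326 + 1.0·1.5 = 3.3326
R = v/ω = 1.5/1.0 = 1.5000
x' = -1 + 1.5000·(sin 3.3326 − sin 1.8326) = -2.7337
y' = -4 − 1.5000·(cos 3.3326 − cos 1.8326) = -2.9155

(-2.7337, -2.9155, 3.3326)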